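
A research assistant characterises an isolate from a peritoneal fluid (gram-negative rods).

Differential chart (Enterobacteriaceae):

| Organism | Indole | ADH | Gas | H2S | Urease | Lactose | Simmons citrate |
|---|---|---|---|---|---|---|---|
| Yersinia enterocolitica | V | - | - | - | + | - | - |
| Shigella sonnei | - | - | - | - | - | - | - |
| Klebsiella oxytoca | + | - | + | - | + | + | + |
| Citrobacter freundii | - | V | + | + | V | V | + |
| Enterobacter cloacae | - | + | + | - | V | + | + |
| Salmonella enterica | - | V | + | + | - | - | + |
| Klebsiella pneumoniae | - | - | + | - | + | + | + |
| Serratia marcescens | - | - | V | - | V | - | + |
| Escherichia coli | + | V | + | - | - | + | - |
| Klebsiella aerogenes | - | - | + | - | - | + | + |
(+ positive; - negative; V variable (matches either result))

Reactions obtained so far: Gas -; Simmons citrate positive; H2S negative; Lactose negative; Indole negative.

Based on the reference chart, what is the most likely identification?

Indole -: excludes Klebsiella oxytoca, Escherichia coli — 8 left.
Lactose -: excludes Enterobacter cloacae, Klebsiella pneumoniae, Klebsiella aerogenes — 5 left.
Gas -: excludes Citrobacter freundii, Salmonella enterica — 3 left.
Simmons citrate +: excludes Yersinia enterocolitica, Shigella sonnei — 1 left.
H2S -: the one remaining candidate is consistent.

Serratia marcescens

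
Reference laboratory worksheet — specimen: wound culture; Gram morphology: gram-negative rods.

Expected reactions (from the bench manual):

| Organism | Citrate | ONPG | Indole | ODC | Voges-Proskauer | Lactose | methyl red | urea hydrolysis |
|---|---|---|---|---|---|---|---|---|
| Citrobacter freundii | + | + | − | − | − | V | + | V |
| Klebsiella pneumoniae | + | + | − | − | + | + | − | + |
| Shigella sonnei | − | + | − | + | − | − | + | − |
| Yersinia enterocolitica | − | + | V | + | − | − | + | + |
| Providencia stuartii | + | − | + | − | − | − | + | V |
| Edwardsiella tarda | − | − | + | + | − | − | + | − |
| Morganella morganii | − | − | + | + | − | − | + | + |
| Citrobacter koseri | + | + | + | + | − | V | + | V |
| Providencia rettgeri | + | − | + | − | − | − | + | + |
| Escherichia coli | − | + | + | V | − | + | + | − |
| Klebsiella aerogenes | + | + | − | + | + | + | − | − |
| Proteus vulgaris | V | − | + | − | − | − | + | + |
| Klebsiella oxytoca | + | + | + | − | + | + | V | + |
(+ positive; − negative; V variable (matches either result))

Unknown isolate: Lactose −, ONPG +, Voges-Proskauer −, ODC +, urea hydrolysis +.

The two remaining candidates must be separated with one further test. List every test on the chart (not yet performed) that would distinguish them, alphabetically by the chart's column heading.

Citrate

ODC +: excludes 6 organisms — 7 left.
urea hydrolysis +: excludes Shigella sonnei, Edwardsiella tarda, Escherichia coli, Klebsiella aerogenes — 3 left.
Lactose −: all 3 remaining candidates are consistent.
Voges-Proskauer −: all 3 remaining candidates are consistent.
ONPG +: excludes Morganella morganii — 2 left.
Two candidates remain: Citrobacter koseri and Yersinia enterocolitica.
  Citrate: Citrobacter koseri +, Yersinia enterocolitica − — discriminates.
  Indole: + vs V — variable for at least one, does not separate.
  methyl red: + vs + — same for both, does not separate.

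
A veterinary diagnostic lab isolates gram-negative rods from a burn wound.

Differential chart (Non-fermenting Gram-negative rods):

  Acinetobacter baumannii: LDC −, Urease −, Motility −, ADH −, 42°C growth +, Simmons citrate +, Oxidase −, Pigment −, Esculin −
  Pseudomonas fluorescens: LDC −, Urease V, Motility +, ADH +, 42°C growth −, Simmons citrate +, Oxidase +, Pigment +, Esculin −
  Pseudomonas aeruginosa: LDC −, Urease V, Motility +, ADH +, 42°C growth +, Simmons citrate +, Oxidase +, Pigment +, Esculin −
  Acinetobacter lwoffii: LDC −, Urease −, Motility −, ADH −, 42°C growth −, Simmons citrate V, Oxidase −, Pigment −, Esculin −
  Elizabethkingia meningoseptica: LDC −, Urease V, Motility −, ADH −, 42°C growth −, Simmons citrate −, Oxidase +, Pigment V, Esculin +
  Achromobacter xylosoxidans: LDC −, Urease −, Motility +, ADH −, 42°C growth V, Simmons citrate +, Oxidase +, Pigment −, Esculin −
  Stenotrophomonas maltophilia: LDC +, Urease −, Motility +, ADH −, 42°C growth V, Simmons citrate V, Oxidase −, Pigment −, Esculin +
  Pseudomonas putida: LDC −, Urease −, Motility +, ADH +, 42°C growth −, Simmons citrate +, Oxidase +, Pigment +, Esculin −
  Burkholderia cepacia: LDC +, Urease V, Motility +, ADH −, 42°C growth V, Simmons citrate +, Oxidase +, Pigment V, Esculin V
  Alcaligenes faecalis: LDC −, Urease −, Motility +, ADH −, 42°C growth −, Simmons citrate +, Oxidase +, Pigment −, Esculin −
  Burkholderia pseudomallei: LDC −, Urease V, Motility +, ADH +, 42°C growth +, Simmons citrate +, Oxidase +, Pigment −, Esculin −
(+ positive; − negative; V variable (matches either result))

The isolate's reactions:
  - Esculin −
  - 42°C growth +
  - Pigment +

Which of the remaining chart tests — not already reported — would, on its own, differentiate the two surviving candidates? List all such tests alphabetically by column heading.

42°C growth +: excludes 5 organisms — 6 left.
Pigment +: excludes Acinetobacter baumannii, Achromobacter xylosoxidans, Stenotrophomonas maltophilia, Burkholderia pseudomallei — 2 left.
Esculin −: all 2 remaining candidates are consistent.
Two candidates remain: Burkholderia cepacia and Pseudomonas aeruginosa.
  LDC: Burkholderia cepacia +, Pseudomonas aeruginosa − — discriminates.
  Urease: V vs V — variable for at least one, does not separate.
  Motility: + vs + — same for both, does not separate.
  ADH: Burkholderia cepacia −, Pseudomonas aeruginosa + — discriminates.
  Simmons citrate: + vs + — same for both, does not separate.
  Oxidase: + vs + — same for both, does not separate.

ADH, LDC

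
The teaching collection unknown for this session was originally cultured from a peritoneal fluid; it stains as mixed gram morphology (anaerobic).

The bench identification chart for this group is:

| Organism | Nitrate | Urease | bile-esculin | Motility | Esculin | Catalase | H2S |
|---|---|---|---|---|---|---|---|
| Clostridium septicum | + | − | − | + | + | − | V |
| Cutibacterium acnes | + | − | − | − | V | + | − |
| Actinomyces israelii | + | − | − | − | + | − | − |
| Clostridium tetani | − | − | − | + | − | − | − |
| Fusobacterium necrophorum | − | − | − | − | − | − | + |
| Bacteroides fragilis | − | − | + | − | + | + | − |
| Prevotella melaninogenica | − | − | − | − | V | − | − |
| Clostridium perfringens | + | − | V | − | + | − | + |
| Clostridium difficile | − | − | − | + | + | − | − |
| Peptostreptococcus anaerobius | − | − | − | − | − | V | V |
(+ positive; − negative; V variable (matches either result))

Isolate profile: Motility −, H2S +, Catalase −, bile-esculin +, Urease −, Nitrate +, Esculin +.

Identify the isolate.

Esculin +: excludes Clostridium tetani, Fusobacterium necrophorum, Peptostreptococcus anaerobius — 7 left.
H2S +: excludes 5 organisms — 2 left.
Nitrate +: all 2 remaining candidates are consistent.
bile-esculin +: excludes Clostridium septicum — 1 left.
Motility −: the one remaining candidate is consistent.
Urease −: the one remaining candidate is consistent.
Catalase −: the one remaining candidate is consistent.

Clostridium perfringens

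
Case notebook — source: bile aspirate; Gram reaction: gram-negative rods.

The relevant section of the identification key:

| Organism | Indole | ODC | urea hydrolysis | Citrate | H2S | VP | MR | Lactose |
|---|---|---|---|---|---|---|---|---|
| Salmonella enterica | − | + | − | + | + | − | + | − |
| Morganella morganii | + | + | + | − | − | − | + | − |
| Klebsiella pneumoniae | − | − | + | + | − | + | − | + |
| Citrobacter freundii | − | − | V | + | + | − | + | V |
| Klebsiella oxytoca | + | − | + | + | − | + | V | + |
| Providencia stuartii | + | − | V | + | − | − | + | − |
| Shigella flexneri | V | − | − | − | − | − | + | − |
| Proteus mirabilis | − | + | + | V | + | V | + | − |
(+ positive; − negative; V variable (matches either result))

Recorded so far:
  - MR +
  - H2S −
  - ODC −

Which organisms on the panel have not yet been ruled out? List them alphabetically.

Klebsiella oxytoca, Providencia stuartii, Shigella flexneri

H2S −: excludes Salmonella enterica, Citrobacter freundii, Proteus mirabilis — 5 left.
ODC −: excludes Morganella morganii — 4 left.
MR +: excludes Klebsiella pneumoniae — 3 left.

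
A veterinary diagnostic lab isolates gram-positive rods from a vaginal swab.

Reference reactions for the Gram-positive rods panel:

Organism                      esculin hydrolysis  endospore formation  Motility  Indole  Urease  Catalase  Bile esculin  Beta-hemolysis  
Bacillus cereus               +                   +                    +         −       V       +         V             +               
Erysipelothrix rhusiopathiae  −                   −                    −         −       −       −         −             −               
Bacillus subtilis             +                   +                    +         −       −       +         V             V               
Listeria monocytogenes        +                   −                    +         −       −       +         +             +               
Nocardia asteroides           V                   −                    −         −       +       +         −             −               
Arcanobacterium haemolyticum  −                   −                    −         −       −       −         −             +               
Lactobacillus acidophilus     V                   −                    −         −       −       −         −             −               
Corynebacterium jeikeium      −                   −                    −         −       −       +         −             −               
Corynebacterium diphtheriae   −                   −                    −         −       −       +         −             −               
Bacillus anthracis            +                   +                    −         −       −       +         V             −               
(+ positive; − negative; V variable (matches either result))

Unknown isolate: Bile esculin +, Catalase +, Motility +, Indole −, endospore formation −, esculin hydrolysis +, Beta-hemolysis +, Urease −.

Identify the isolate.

esculin hydrolysis +: excludes Erysipelothrix rhusiopathiae, Arcanobacterium haemolyticum, Corynebacterium jeikeium, Corynebacterium diphtheriae — 6 left.
Beta-hemolysis +: excludes Nocardia asteroides, Lactobacillus acidophilus, Bacillus anthracis — 3 left.
Urease −: all 3 remaining candidates are consistent.
Catalase +: all 3 remaining candidates are consistent.
Bile esculin +: all 3 remaining candidates are consistent.
Motility +: all 3 remaining candidates are consistent.
endospore formation −: excludes Bacillus cereus, Bacillus subtilis — 1 left.
Indole −: the one remaining candidate is consistent.

Listeria monocytogenes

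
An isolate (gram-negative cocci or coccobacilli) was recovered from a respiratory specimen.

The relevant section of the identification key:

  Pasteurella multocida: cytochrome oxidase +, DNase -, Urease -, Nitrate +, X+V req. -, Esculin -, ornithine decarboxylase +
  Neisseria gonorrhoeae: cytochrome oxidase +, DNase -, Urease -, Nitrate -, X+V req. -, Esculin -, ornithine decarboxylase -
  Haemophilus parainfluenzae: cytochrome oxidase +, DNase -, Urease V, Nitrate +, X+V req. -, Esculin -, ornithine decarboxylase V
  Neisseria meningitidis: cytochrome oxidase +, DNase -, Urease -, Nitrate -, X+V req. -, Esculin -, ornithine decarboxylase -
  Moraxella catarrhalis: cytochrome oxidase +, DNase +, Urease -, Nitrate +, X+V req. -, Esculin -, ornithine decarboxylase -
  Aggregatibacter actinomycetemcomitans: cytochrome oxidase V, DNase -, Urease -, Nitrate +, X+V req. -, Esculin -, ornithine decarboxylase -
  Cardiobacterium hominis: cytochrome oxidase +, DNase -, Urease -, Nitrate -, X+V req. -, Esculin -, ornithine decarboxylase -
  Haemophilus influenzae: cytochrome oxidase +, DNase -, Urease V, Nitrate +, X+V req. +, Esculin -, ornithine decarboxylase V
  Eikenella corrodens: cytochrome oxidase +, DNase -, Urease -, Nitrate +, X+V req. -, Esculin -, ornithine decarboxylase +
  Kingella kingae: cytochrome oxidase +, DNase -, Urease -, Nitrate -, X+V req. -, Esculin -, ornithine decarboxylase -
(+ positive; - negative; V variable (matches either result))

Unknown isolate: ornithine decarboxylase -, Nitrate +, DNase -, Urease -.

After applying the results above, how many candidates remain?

3

ornithine decarboxylase -: excludes Pasteurella multocida, Eikenella corrodens — 8 left.
DNase -: excludes Moraxella catarrhalis — 7 left.
Urease -: all 7 remaining candidates are consistent.
Nitrate +: excludes Neisseria gonorrhoeae, Neisseria meningitidis, Cardiobacterium hominis, Kingella kingae — 3 left.
Still consistent: Aggregatibacter actinomycetemcomitans, Haemophilus influenzae, Haemophilus parainfluenzae.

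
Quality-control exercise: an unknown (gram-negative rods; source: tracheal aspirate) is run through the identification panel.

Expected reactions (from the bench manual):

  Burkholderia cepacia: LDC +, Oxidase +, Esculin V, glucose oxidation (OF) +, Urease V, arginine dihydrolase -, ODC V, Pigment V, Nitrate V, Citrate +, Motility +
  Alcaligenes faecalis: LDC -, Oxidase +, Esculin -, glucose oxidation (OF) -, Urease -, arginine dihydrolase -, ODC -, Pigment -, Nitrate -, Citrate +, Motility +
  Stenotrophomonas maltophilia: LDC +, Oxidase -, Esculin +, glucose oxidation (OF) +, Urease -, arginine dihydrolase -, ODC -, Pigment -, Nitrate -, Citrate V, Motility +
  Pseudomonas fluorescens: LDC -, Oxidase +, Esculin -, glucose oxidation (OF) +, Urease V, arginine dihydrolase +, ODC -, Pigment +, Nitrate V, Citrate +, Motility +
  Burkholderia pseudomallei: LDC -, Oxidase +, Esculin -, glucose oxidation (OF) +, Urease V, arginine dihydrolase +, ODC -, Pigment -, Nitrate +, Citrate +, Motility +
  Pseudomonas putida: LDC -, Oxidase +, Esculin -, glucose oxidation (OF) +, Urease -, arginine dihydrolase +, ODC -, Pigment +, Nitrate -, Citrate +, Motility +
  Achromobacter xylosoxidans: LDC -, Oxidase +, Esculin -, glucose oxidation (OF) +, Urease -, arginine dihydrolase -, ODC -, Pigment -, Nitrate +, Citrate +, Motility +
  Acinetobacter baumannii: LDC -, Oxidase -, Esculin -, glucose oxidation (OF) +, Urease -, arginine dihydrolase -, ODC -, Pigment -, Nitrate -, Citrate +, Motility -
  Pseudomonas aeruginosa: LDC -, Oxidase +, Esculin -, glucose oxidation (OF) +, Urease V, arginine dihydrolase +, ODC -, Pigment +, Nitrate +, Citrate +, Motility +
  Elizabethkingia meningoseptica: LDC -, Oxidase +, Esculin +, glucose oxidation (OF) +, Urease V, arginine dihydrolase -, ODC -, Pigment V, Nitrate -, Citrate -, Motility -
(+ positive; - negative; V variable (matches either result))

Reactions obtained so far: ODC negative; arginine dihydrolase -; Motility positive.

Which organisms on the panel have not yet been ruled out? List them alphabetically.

Achromobacter xylosoxidans, Alcaligenes faecalis, Burkholderia cepacia, Stenotrophomonas maltophilia

Motility +: excludes Acinetobacter baumannii, Elizabethkingia meningoseptica — 8 left.
ODC -: all 8 remaining candidates are consistent.
arginine dihydrolase -: excludes Pseudomonas fluorescens, Burkholderia pseudomallei, Pseudomonas putida, Pseudomonas aeruginosa — 4 left.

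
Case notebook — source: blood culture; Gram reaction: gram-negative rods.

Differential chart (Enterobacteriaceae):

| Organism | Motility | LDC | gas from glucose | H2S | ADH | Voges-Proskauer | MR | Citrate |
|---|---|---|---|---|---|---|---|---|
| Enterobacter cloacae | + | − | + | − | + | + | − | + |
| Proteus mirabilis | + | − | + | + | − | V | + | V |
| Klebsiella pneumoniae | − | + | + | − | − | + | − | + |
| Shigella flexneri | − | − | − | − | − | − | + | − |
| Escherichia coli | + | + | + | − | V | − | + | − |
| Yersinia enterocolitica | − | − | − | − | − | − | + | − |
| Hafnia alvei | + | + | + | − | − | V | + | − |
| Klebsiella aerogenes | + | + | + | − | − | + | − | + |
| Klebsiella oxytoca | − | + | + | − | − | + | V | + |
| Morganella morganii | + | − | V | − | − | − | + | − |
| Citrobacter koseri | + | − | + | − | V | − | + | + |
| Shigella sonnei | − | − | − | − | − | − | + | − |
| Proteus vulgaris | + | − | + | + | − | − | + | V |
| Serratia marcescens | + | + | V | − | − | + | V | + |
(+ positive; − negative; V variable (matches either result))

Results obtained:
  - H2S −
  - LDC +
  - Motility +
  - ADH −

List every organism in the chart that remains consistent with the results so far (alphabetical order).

H2S −: excludes Proteus mirabilis, Proteus vulgaris — 12 left.
Motility +: excludes 5 organisms — 7 left.
ADH −: excludes Enterobacter cloacae — 6 left.
LDC +: excludes Morganella morganii, Citrobacter koseri — 4 left.

Escherichia coli, Hafnia alvei, Klebsiella aerogenes, Serratia marcescens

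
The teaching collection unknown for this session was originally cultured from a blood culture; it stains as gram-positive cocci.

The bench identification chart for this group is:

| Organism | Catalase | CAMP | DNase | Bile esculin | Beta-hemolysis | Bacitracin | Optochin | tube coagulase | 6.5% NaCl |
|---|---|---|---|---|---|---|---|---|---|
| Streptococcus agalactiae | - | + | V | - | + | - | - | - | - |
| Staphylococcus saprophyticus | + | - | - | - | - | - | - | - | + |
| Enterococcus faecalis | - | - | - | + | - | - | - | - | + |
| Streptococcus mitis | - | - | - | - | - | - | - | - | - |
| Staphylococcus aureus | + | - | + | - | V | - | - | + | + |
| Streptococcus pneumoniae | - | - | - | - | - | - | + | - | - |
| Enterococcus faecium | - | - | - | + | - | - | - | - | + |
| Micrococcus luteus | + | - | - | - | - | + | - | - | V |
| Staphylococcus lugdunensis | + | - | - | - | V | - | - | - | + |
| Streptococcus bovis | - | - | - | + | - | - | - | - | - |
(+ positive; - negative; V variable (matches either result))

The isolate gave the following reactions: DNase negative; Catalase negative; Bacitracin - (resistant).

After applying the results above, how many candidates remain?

Catalase -: excludes Staphylococcus saprophyticus, Staphylococcus aureus, Micrococcus luteus, Staphylococcus lugdunensis — 6 left.
Bacitracin -: all 6 remaining candidates are consistent.
DNase -: all 6 remaining candidates are consistent.
Still consistent: Enterococcus faecalis, Enterococcus faecium, Streptococcus agalactiae, Streptococcus bovis, Streptococcus mitis, Streptococcus pneumoniae.

6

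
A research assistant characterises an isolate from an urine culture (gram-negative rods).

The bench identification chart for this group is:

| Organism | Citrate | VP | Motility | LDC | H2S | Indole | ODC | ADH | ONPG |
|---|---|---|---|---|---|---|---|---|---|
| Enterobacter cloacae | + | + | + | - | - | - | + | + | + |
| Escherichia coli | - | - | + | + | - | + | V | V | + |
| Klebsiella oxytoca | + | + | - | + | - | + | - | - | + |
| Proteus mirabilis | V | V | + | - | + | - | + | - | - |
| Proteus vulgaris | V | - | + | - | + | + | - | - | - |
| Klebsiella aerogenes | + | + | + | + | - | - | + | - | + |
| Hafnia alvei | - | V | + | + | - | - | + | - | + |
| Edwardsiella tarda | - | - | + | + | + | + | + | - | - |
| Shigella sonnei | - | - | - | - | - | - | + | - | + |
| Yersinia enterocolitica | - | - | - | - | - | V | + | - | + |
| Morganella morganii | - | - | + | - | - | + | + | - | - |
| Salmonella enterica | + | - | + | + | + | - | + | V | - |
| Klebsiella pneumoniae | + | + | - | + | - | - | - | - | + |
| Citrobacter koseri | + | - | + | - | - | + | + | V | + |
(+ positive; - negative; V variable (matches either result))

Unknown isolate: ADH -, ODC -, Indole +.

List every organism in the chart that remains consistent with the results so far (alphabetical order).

Escherichia coli, Klebsiella oxytoca, Proteus vulgaris

ODC -: excludes 10 organisms — 4 left.
ADH -: all 4 remaining candidates are consistent.
Indole +: excludes Klebsiella pneumoniae — 3 left.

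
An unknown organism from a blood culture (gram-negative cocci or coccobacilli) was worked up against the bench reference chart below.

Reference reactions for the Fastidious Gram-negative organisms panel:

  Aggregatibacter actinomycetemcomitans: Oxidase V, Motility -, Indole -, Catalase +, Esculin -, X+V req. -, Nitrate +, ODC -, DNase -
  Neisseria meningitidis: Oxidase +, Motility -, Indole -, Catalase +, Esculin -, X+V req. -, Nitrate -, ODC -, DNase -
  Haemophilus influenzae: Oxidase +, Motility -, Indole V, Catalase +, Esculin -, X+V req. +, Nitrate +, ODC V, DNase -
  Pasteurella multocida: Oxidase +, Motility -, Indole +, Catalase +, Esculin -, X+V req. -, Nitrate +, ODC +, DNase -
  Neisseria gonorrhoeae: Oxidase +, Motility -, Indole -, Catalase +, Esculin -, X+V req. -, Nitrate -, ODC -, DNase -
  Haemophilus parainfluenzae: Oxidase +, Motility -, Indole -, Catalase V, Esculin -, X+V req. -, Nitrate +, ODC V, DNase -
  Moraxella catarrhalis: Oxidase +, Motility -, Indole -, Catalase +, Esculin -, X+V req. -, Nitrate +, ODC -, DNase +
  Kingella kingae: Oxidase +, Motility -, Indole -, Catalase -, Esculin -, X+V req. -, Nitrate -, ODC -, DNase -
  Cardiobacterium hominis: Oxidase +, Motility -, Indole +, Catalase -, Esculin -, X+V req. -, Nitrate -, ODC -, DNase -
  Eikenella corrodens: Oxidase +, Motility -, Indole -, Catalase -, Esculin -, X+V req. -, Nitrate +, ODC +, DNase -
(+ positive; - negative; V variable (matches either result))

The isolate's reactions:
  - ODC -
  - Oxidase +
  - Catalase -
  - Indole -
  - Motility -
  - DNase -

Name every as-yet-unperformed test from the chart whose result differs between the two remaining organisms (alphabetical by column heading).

Nitrate

Indole -: excludes Pasteurella multocida, Cardiobacterium hominis — 8 left.
Catalase -: excludes 5 organisms — 3 left.
Motility -: all 3 remaining candidates are consistent.
DNase -: all 3 remaining candidates are consistent.
Oxidase +: all 3 remaining candidates are consistent.
ODC -: excludes Eikenella corrodens — 2 left.
Two candidates remain: Haemophilus parainfluenzae and Kingella kingae.
  Esculin: - vs - — same for both, does not separate.
  X+V req.: - vs - — same for both, does not separate.
  Nitrate: Haemophilus parainfluenzae +, Kingella kingae - — discriminates.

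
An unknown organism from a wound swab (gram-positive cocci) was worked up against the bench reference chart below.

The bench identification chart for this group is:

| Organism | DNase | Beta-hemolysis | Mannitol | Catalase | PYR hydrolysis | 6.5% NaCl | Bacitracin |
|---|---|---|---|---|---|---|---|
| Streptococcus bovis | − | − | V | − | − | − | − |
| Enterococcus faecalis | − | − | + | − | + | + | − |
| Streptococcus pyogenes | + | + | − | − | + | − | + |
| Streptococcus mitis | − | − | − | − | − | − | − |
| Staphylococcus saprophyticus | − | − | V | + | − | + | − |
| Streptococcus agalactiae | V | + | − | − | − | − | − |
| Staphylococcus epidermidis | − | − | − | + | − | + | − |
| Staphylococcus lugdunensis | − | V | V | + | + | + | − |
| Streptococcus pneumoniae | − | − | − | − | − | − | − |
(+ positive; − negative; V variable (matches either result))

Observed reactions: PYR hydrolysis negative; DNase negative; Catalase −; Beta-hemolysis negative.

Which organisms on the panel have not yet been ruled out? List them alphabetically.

DNase −: excludes Streptococcus pyogenes — 8 left.
PYR hydrolysis −: excludes Enterococcus faecalis, Staphylococcus lugdunensis — 6 left.
Catalase −: excludes Staphylococcus saprophyticus, Staphylococcus epidermidis — 4 left.
Beta-hemolysis −: excludes Streptococcus agalactiae — 3 left.

Streptococcus bovis, Streptococcus mitis, Streptococcus pneumoniae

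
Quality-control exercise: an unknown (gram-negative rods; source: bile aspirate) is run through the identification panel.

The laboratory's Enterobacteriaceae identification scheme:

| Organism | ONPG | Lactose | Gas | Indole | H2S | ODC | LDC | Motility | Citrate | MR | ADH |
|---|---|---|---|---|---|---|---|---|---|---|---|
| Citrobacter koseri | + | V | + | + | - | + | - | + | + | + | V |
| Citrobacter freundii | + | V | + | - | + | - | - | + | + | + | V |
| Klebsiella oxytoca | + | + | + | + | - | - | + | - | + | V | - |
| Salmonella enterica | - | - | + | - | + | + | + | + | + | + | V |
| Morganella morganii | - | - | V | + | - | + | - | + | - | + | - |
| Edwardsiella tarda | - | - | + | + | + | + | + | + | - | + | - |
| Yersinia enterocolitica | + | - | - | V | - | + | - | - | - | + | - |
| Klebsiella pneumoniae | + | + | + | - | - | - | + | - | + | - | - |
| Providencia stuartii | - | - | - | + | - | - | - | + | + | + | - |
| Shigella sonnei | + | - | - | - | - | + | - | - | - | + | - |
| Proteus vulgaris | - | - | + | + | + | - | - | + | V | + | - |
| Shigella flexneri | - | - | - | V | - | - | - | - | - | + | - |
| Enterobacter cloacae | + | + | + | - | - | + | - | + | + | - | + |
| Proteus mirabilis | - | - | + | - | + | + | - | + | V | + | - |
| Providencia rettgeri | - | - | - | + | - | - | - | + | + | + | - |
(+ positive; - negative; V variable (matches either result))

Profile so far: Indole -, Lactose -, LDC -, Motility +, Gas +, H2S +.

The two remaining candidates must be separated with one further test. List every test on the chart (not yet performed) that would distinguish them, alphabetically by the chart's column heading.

Gas +: excludes 5 organisms — 10 left.
Motility +: excludes Klebsiella oxytoca, Klebsiella pneumoniae — 8 left.
Indole -: excludes Citrobacter koseri, Morganella morganii, Edwardsiella tarda, Proteus vulgaris — 4 left.
H2S +: excludes Enterobacter cloacae — 3 left.
Lactose -: all 3 remaining candidates are consistent.
LDC -: excludes Salmonella enterica — 2 left.
Two candidates remain: Citrobacter freundii and Proteus mirabilis.
  ONPG: Citrobacter freundii +, Proteus mirabilis - — discriminates.
  ODC: Citrobacter freundii -, Proteus mirabilis + — discriminates.
  Citrate: + vs V — variable for at least one, does not separate.
  MR: + vs + — same for both, does not separate.
  ADH: V vs - — variable for at least one, does not separate.

ODC, ONPG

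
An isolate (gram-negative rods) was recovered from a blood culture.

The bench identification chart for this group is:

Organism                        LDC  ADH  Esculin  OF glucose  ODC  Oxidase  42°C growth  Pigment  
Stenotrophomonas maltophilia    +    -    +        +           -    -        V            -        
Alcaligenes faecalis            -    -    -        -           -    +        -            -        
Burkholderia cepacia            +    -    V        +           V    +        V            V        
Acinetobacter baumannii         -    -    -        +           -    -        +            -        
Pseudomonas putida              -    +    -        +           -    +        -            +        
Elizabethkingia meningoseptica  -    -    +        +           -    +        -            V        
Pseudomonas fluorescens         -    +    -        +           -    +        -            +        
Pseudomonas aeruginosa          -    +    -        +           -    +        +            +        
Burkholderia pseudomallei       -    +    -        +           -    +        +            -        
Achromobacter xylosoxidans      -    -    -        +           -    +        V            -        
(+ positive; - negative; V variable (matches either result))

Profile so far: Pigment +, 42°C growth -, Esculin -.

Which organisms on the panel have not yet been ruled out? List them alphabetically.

Burkholderia cepacia, Pseudomonas fluorescens, Pseudomonas putida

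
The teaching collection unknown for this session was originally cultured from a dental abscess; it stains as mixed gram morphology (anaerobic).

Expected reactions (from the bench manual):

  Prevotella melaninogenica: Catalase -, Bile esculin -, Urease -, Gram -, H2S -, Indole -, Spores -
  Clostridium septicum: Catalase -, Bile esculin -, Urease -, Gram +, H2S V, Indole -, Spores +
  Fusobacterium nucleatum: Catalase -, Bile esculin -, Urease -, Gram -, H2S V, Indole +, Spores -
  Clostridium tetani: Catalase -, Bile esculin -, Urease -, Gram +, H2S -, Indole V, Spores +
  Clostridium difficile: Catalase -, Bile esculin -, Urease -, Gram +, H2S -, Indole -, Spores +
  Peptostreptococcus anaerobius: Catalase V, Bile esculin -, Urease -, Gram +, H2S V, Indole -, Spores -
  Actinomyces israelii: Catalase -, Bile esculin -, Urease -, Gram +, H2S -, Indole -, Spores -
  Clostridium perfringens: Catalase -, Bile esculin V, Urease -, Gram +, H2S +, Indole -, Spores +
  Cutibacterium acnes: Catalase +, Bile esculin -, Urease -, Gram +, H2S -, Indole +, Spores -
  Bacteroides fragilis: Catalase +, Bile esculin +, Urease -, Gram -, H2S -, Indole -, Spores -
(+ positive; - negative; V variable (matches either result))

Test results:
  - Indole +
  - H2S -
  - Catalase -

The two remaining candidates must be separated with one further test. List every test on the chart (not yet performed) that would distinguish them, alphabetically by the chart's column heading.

Gram, Spores

Indole +: excludes 7 organisms — 3 left.
H2S -: all 3 remaining candidates are consistent.
Catalase -: excludes Cutibacterium acnes — 2 left.
Two candidates remain: Clostridium tetani and Fusobacterium nucleatum.
  Bile esculin: - vs - — same for both, does not separate.
  Urease: - vs - — same for both, does not separate.
  Gram: Clostridium tetani +, Fusobacterium nucleatum - — discriminates.
  Spores: Clostridium tetani +, Fusobacterium nucleatum - — discriminates.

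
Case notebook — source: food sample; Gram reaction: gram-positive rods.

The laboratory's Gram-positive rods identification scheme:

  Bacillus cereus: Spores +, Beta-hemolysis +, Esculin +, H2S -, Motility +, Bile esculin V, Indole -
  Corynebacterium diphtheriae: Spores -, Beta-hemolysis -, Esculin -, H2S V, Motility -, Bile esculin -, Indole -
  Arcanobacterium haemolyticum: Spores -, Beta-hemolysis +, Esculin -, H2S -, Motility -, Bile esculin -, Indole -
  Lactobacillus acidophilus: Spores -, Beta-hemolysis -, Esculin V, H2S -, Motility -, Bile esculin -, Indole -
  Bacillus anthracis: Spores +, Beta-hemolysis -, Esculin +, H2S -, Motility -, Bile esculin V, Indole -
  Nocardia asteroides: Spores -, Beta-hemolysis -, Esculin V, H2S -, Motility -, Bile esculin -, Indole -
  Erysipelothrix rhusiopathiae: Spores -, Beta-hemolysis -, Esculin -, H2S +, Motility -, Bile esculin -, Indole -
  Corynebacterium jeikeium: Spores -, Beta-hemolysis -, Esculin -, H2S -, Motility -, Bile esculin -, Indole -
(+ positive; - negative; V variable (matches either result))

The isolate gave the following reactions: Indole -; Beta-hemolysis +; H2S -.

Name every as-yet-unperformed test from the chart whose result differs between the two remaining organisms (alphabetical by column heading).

Esculin, Motility, Spores

H2S -: excludes Erysipelothrix rhusiopathiae — 7 left.
Beta-hemolysis +: excludes 5 organisms — 2 left.
Indole -: all 2 remaining candidates are consistent.
Two candidates remain: Arcanobacterium haemolyticum and Bacillus cereus.
  Spores: Arcanobacterium haemolyticum -, Bacillus cereus + — discriminates.
  Esculin: Arcanobacterium haemolyticum -, Bacillus cereus + — discriminates.
  Motility: Arcanobacterium haemolyticum -, Bacillus cereus + — discriminates.
  Bile esculin: - vs V — variable for at least one, does not separate.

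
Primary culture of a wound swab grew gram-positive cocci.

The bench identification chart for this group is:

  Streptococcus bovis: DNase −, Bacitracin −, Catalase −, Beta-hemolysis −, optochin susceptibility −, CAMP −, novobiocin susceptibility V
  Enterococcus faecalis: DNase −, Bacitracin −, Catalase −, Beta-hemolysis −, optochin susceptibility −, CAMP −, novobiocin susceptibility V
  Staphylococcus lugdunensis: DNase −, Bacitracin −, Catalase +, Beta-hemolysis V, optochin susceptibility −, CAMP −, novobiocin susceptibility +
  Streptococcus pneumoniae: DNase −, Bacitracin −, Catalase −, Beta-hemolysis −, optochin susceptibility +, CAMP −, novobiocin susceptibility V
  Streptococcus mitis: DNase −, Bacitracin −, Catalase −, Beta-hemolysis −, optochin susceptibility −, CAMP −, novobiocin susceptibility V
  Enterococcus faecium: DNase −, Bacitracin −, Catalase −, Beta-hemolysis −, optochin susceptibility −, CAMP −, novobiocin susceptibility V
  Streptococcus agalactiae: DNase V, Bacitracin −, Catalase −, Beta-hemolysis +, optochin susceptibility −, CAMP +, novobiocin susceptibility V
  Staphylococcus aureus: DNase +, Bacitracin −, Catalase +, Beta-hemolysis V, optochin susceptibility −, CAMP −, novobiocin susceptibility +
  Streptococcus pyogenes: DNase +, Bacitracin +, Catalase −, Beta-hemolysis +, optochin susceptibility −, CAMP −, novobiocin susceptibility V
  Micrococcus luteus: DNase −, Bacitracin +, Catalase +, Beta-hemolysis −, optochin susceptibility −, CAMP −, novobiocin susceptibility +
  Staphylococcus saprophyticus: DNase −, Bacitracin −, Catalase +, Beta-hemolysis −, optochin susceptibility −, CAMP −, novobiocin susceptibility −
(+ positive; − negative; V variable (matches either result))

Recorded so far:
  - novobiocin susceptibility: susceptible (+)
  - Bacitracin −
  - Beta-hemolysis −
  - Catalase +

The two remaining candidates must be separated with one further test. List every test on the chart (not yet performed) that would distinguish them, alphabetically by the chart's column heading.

Bacitracin −: excludes Streptococcus pyogenes, Micrococcus luteus — 9 left.
Beta-hemolysis −: excludes Streptococcus agalactiae — 8 left.
novobiocin susceptibility +: excludes Staphylococcus saprophyticus — 7 left.
Catalase +: excludes 5 organisms — 2 left.
Two candidates remain: Staphylococcus aureus and Staphylococcus lugdunensis.
  DNase: Staphylococcus aureus +, Staphylococcus lugdunensis − — discriminates.
  optochin susceptibility: − vs − — same for both, does not separate.
  CAMP: − vs − — same for both, does not separate.

DNase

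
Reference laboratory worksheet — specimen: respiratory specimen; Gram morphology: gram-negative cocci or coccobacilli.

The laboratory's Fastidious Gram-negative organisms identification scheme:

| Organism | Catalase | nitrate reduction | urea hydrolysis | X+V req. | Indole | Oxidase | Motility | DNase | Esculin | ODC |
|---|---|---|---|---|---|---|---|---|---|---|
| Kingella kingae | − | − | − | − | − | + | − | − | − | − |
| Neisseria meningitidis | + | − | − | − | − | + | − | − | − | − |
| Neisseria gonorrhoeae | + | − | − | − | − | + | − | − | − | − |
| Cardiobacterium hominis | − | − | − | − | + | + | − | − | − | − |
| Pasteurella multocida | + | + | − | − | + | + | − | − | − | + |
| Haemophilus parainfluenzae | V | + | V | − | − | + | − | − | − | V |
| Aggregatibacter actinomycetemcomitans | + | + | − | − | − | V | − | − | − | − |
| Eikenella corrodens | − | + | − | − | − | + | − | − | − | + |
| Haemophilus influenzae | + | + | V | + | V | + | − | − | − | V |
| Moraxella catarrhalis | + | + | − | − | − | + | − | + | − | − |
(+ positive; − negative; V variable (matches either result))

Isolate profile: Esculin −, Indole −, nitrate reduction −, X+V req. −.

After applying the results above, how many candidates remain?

X+V req. −: excludes Haemophilus influenzae — 9 left.
Indole −: excludes Cardiobacterium hominis, Pasteurella multocida — 7 left.
Esculin −: all 7 remaining candidates are consistent.
nitrate reduction −: excludes Haemophilus parainfluenzae, Aggregatibacter actinomycetemcomitans, Eikenella corrodens, Moraxella catarrhalis — 3 left.
Still consistent: Kingella kingae, Neisseria gonorrhoeae, Neisseria meningitidis.

3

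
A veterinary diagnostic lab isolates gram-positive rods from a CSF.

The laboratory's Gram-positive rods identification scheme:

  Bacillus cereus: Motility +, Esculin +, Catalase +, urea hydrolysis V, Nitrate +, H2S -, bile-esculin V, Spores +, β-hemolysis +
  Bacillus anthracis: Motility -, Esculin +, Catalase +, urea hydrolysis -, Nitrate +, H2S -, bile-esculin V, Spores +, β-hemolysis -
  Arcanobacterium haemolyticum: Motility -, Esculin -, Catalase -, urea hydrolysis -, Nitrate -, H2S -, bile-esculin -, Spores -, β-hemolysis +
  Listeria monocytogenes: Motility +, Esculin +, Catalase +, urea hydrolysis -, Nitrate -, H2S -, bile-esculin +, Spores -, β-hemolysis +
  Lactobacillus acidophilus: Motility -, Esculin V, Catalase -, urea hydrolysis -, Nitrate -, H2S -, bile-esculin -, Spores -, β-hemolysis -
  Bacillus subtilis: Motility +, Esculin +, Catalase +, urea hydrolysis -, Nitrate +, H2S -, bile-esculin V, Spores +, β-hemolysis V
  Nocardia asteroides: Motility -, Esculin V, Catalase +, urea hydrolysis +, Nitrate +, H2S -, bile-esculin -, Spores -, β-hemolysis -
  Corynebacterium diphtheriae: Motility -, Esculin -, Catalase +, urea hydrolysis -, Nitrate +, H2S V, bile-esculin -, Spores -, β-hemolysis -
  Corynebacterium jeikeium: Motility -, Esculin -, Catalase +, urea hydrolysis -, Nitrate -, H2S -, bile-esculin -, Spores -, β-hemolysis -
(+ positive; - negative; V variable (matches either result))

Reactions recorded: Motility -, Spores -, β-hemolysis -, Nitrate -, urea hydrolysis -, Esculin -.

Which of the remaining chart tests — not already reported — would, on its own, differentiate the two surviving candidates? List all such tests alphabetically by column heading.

Catalase

Motility -: excludes Bacillus cereus, Listeria monocytogenes, Bacillus subtilis — 6 left.
urea hydrolysis -: excludes Nocardia asteroides — 5 left.
Spores -: excludes Bacillus anthracis — 4 left.
Esculin -: all 4 remaining candidates are consistent.
β-hemolysis -: excludes Arcanobacterium haemolyticum — 3 left.
Nitrate -: excludes Corynebacterium diphtheriae — 2 left.
Two candidates remain: Corynebacterium jeikeium and Lactobacillus acidophilus.
  Catalase: Corynebacterium jeikeium +, Lactobacillus acidophilus - — discriminates.
  H2S: - vs - — same for both, does not separate.
  bile-esculin: - vs - — same for both, does not separate.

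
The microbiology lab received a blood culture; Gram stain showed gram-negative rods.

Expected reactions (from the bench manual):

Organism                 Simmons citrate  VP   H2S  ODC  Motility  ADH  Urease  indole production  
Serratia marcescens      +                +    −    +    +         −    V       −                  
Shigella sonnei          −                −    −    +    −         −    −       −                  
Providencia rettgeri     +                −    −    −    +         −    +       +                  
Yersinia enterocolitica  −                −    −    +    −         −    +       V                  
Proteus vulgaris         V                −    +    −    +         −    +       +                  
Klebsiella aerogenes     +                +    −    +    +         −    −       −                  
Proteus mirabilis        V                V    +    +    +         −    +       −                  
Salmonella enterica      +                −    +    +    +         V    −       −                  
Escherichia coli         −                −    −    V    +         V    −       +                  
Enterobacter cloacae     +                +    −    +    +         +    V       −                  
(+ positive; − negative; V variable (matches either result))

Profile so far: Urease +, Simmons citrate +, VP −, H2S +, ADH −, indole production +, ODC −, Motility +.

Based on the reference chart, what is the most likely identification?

Proteus vulgaris

ODC −: excludes 7 organisms — 3 left.
H2S +: excludes Providencia rettgeri, Escherichia coli — 1 left.
Motility +: the one remaining candidate is consistent.
VP −: the one remaining candidate is consistent.
Urease +: the one remaining candidate is consistent.
Simmons citrate +: the one remaining candidate is consistent.
indole production +: the one remaining candidate is consistent.
ADH −: the one remaining candidate is consistent.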